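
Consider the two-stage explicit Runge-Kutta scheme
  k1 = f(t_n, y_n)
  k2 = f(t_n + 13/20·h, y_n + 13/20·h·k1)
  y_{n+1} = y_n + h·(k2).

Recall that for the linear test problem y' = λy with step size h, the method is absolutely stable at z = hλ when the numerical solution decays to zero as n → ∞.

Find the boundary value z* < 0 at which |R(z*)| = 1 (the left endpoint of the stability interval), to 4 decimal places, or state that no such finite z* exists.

Set f=λy, z=hλ:
  k1=λy_n ⇒ h·k1=z·y_n;  k2=λ(1+13/20z)y_n ⇒ h·k2=z(1+13/20z)y_n
  y_{n+1}/y_n = 1 + z(1+13/20z) = 1 + z + 13/20z²
  ⇒ R(z) = 1 + z + 13/20z².

Find x<0 with |R(x)|<1.
x=-0.81: |R|=0.6165
R=1: x+13/20x²=0 ⇒ x=−20/13=-1.5385; min R=1−1/(4·13/20)=0.6154>−1
Confirm numerically:
  x=-1.439: |R|=0.90697 <1
  x=-1.289: |R|=0.79099 <1
  x=-1.097: |R|=0.68522 <1
  x=-2.130: |R|=1.81899 >1
  x=-1.973: |R|=1.55727 >1
So |R|<1 on (-1.5385, 0).

left endpoint -1.5385.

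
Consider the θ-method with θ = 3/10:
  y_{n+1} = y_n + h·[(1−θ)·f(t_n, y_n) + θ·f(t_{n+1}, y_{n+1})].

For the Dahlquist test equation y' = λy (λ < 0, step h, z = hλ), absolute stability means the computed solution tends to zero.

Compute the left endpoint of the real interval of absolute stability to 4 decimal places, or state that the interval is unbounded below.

left endpoint -5.0000.

On y'=λy, z=hλ:
  y_{n+1} = y_n + z·[7/10·y_n + 3/10·y_{n+1}] ⇒ (1 − 3/10z)y_{n+1} = (1 + 7/10z)y_n
  R(z) = (1 + 7/10z)/(1 − 3/10z).

Boundary: |R(x)|=1, x<0.
x=-0.75: |R|=0.3878
R=−1: 1+7/10x = −1+3/10x ⇒ -2/5x=2 ⇒ x=2/(-2/5)=-5.0000
Confirm numerically:
  x=-4.434: |R|=0.90284 <1
  x=-2.973: |R|=0.57144 <1
  x=-2.402: |R|=0.39602 <1
  x=-5.537: |R|=1.08072 >1
  x=-5.203: |R|=1.03171 >1
Stable set (-5.0000, 0).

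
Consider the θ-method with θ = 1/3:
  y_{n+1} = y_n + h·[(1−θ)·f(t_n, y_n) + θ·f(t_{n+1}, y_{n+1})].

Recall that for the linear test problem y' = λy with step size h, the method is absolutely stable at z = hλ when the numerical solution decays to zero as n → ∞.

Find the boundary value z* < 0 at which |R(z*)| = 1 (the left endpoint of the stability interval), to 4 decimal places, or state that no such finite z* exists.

On y'=λy, z=hλ:
  y_{n+1} = y_n + z·[2/3·y_n + 1/3·y_{n+1}] ⇒ (1 − 1/3z)y_{n+1} = (1 + 2/3z)y_n
  ⇒ R(z) = (1 + 2/3z)/(1 − 1/3z).

Need |R(x)|<1, x<0.
x=-0.6: |R|=0.5000
R=−1: 1+2/3x = −1+1/3x ⇒ -1/3x=2 ⇒ x=2/(-1/3)=-6.0000
Confirm numerically:
  x=-5.709: |R|=0.96659 <1
  x=-5.564: |R|=0.94909 <1
  x=-3.294: |R|=0.57007 <1
  x=-6.421: |R|=1.04469 >1
  x=-6.230: |R|=1.02492 >1
  x=-6.165: |R|=1.01800 >1
So |R|<1 on (-6.0000, 0).

left endpoint -6.0000.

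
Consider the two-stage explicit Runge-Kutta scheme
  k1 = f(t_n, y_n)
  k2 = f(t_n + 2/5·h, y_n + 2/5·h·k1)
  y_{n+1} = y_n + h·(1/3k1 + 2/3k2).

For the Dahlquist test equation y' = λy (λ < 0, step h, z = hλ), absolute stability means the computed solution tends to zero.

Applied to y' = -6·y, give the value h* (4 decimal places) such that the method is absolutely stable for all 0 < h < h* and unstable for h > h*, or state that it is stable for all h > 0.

Set f=λy, z=hλ:
  k1=λy_n ⇒ h·k1=z·y_n;  k2=λ(1+2/5z)y_n ⇒ h·k2=z(1+2/5z)y_n
  y_{n+1}/y_n = 1 + 1/3z + 2/3z(1+2/5z) = 1 + z + 4/15z²
  ⇒ R(z) = 1 + z + 4/15z².

Find x<0 with |R(x)|<1.
x=-0.31: |R|=0.7156
R=1: x+4/15x²=0 ⇒ x=−15/4=-3.7500; min R=1−1/(4·4/15)=0.0625>−1
Confirm numerically:
  x=-3.410: |R|=0.69083 <1
  x=-3.291: |R|=0.59718 <1
  x=-2.465: |R|=0.15533 <1
  x=-2.295: |R|=0.10954 <1
  x=-4.346: |R|=1.69072 >1
  x=-4.288: |R|=1.61519 >1
  x=-4.145: |R|=1.43661 >1
So |R|<1 on (-3.7500, 0).

(-3.7500,0); λ=-6 ⇒ h* = (15/4)/6 = 0.6250.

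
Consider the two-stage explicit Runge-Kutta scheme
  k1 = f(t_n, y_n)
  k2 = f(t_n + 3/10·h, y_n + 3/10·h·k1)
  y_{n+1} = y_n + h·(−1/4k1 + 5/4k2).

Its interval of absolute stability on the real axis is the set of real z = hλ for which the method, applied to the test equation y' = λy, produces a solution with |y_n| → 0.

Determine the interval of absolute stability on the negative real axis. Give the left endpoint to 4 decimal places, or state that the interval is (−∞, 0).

(-2.6667, 0).

Set f=λy, z=hλ:
  k1=λy_n ⇒ h·k1=z·y_n;  k2=λ(1+3/10z)y_n ⇒ h·k2=z(1+3/10z)y_n
  y_{n+1}/y_n = 1 − 1/4z + 5/4z(1+3/10z) = 1 + z + 3/8z²
  Hence R(z) = 1 + z + 3/8z².

Boundary: |R(x)|=1, x<0.
x=-0.54: |R|=0.5694
R=1: x+3/8x²=0 ⇒ x=−8/3=-2.6667; min R=1−1/(4·3/8)=0.3333>−1
Confirm numerically:
  x=-1.723: |R|=0.39027 <1
  x=-1.680: |R|=0.37840 <1
  x=-1.089: |R|=0.35572 <1
  x=-2.994: |R|=1.36751 >1
  x=-2.828: |R|=1.17109 >1
Interval (-2.6667, 0).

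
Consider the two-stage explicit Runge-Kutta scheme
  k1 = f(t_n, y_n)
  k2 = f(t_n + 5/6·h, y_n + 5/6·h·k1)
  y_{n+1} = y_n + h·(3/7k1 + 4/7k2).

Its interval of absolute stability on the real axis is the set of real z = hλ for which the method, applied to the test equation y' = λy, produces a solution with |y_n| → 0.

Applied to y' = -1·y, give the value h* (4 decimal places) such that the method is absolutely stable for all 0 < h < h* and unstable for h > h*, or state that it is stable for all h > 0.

On y'=λy, z=hλ:
  k1=λy_n ⇒ h·k1=z·y_n;  k2=λ(1+5/6z)y_n ⇒ h·k2=z(1+5/6z)y_n
  y_{n+1}/y_n = 1 + 3/7z + 4/7z(1+5/6z) = 1 + z + 10/21z²
  so R(z) = 1 + z + 10/21z².

Find x<0 with |R(x)|<1.
x=-1.3: |R|=0.5048
R=1: x+10/21x²=0 ⇒ x=−21/10=-2.1000; min R=1−1/(4·10/21)=0.4750>−1
Confirm numerically:
  x=-1.926: |R|=0.84042 <1
  x=-1.771: |R|=0.72254 <1
  x=-1.320: |R|=0.50971 <1
  x=-2.676: |R|=1.73399 >1
  x=-2.156: |R|=1.05749 >1
  x=-2.150: |R|=1.05119 >1
Interval (-2.1000, 0).

(-2.1000,0); λ=-1 ⇒ h* = (21/10)/1 = 2.1000.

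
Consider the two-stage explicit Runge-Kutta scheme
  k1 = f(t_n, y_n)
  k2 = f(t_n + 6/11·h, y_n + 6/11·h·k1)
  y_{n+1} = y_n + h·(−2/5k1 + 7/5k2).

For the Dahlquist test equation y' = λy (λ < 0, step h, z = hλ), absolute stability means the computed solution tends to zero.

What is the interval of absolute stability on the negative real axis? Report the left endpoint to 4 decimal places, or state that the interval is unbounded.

Test eqn y'=λy, z=hλ:
  k1=λy_n ⇒ h·k1=z·y_n;  k2=λ(1+6/11z)y_n ⇒ h·k2=z(1+6/11z)y_n
  y_{n+1}/y_n = 1 − 2/5z + 7/5z(1+6/11z) = 1 + z + 42/55z²
  Hence R(z) = 1 + z + 42/55z².

Boundary: |R(x)|=1, x<0.
x=-0.38: |R|=0.7303
R=1: x+42/55x²=0 ⇒ x=−55/42=-1.3095; min R=1−1/(4·42/55)=0.6726>−1
Confirm numerically:
  x=-0.989: |R|=0.75793 <1
  x=-0.978: |R|=0.75241 <1
  x=-0.558: |R|=0.67977 <1
  x=-1.806: |R|=1.68470 >1
  x=-1.578: |R|=1.32352 >1
  x=-1.395: |R|=1.09106 >1
Stable set (-1.3095, 0).

z∈(-1.3095,0).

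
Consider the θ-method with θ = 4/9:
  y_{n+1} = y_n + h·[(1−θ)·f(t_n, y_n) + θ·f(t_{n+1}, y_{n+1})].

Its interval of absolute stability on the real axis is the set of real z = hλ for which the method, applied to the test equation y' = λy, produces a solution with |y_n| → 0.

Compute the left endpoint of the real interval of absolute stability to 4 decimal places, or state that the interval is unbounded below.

On y'=λy, z=hλ:
  y_{n+1} = y_n + z·[5/9·y_n + 4/9·y_{n+1}] ⇒ (1 − 4/9z)y_{n+1} = (1 + 5/9z)y_n
  R(z) = (1 + 5/9z)/(1 − 4/9z).

Need |R(x)|<1, x<0.
x=-0.35: |R|=0.6971
R=−1: 1+5/9x = −1+4/9x ⇒ -1/9x=2 ⇒ x=2/(-1/9)=-18.0000
Confirm numerically:
  x=-17.175: |R|=0.98938 <1
  x=-15.947: |R|=0.97179 <1
  x=-15.749: |R|=0.96873 <1
  x=-18.453: |R|=1.00547 >1
  x=-18.333: |R|=1.00404 >1
  x=-18.032: |R|=1.00039 >1
Stable set (-18.0000, 0).

left endpoint -18.0000.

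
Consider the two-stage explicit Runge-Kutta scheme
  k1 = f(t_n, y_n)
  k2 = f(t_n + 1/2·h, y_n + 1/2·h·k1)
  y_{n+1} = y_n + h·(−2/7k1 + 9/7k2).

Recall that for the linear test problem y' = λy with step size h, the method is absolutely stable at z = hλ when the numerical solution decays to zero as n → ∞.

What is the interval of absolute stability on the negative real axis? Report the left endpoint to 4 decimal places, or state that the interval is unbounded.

z∈(-1.5556,0).

With y'=λy (z=hλ):
  k1=λy_n ⇒ h·k1=z·y_n;  k2=λ(1+1/2z)y_n ⇒ h·k2=z(1+1/2z)y_n
  y_{n+1}/y_n = 1 − 2/7z + 9/7z(1+1/2z) = 1 + z + 9/14z²
  so R(z) = 1 + z + 9/14z².

Find x<0 with |R(x)|<1.
x=-0.99: |R|=0.6401
R=1: x+9/14x²=0 ⇒ x=−14/9=-1.5556; min R=1−1/(4·9/14)=0.6111>−1
Confirm numerically:
  x=-1.164: |R|=0.70700 <1
  x=-1.046: |R|=0.65736 <1
  x=-0.647: |R|=0.62211 <1
  x=-1.825: |R|=1.31612 >1
  x=-1.734: |R|=1.19891 >1
  x=-1.631: |R|=1.07910 >1
Interval (-1.5556, 0).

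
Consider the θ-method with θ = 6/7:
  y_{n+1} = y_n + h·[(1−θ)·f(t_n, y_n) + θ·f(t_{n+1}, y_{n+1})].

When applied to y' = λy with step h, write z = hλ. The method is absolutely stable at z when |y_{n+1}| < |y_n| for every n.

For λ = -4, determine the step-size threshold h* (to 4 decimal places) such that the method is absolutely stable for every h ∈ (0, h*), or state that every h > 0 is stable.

unbounded; (−∞, 0). Any h>0 works for λ=-4.

On y'=λy, z=hλ:
  y_{n+1} = y_n + z·[1/7·y_n + 6/7·y_{n+1}] ⇒ (1 − 6/7z)y_{n+1} = (1 + 1/7z)y_n
  ⇒ R(z) = (1 + 1/7z)/(1 − 6/7z).

Need |R(x)|<1, x<0.
x=-0.99: |R|=0.4645
x=-2: |R|=0.2632
x=-10: |R|=0.0448
x=-100: |R|=0.1532
θ=6/7≥1/2 ⇒ |1+1/7x|<|1−6/7x| ∀x<0 ⇒ stable on all of ℝ⁻.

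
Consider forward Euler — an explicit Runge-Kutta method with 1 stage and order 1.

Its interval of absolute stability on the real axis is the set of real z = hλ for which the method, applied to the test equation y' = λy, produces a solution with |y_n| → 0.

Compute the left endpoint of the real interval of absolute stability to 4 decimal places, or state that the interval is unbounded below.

left endpoint -2.0000.

With y'=λy (z=hλ):
  order 1, 1-stage ⇒ R(z)=1+z
  (e.g. R(-1.43)=-0.43000, |R|=0.43000)

Need |R(x)|<1, x<0.
x=-1.43: |R|=0.4300
|R(-2.38)|=1.3800 |R(-2.35)|=1.3500 |R(-2.19)|=1.1900
Bisect:
  x_lo=-2.7267 |R|=1.7267  x_hi=-0.2983 |R|=0.7017
  mid=-1.51247 |R|=0.51247 →hi
  mid=-2.11958 |R|=1.11958 →lo
  mid=-1.81602 |R|=0.81602 →hi
  mid=-1.96780 |R|=0.96780 →hi
  mid=-2.04369 |R|=1.04369 →lo
  mid=-2.00574 |R|=1.00574 →lo
  mid=-1.98677 |R|=0.98677 →hi
  mid=-1.99626 |R|=0.99626 →hi
  ...
  [-2.00011,-1.99996] ⇒ x*=-2.0000
So |R|<1 on (-2.0000, 0).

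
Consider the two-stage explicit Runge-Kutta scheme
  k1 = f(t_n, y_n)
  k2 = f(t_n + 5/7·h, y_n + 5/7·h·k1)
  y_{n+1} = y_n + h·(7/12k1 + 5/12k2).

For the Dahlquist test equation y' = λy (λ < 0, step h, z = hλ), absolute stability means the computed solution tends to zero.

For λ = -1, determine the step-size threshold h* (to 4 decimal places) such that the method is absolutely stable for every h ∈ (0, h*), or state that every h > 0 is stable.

On y'=λy, z=hλ:
  k1=λy_n ⇒ h·k1=z·y_n;  k2=λ(1+5/7z)y_n ⇒ h·k2=z(1+5/7z)y_n
  y_{n+1}/y_n = 1 + 7/12z + 5/12z(1+5/7z) = 1 + z + 25/84z²
  ⇒ R(z) = 1 + z + 25/84z².

Need |R(x)|<1, x<0.
x=-1.76: |R|=0.1619
R=1: x+25/84x²=0 ⇒ x=−84/25=-3.3600; min R=1−1/(4·25/84)=0.1600>−1
Confirm numerically:
  x=-3.219: |R|=0.86492 <1
  x=-2.364: |R|=0.29924 <1
  x=-1.836: |R|=0.16724 <1
  x=-3.737: |R|=1.41930 >1
  x=-3.580: |R|=1.23440 >1
  x=-3.419: |R|=1.06004 >1
Interval (-3.3600, 0).

(-3.3600,0); λ=-1 ⇒ h* = (84/25)/1 = 3.3600.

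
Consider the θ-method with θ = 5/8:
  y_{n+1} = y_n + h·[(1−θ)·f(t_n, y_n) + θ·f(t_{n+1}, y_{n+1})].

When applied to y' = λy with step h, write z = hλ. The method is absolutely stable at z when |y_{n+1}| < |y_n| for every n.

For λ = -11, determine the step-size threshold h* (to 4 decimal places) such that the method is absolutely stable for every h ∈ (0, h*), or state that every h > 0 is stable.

Set f=λy, z=hλ:
  y_{n+1} = y_n + z·[3/8·y_n + 5/8·y_{n+1}] ⇒ (1 − 5/8z)y_{n+1} = (1 + 3/8z)y_n
  ⇒ R(z) = (1 + 3/8z)/(1 − 5/8z).

Find x<0 with |R(x)|<1.
x=-0.51: |R|=0.6133
x=-2: |R|=0.1111
x=-10: |R|=0.3793
x=-100: |R|=0.5748
θ=5/8≥1/2 ⇒ |1+3/8x|<|1−5/8x| ∀x<0 ⇒ unbounded interval.

unbounded; (−∞, 0). Any h>0 works for λ=-11.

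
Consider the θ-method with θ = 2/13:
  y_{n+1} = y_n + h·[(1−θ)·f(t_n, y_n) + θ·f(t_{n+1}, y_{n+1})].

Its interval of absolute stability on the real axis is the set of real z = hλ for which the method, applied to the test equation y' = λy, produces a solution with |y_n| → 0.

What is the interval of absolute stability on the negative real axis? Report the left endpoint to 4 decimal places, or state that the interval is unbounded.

z∈(-2.8889,0).

On y'=λy, z=hλ:
  y_{n+1} = y_n + z·[11/13·y_n + 2/13·y_{n+1}] ⇒ (1 − 2/13z)y_{n+1} = (1 + 11/13z)y_n
  Hence R(z) = (1 + 11/13z)/(1 − 2/13z).

Solve |R(x)|<1 on ℝ⁻.
x=-1.55: |R|=0.2516
R=−1: 1+11/13x = −1+2/13x ⇒ -9/13x=2 ⇒ x=2/(-9/13)=-2.8889
Confirm numerically:
  x=-1.478: |R|=0.20419 <1
  x=-1.455: |R|=0.18887 <1
  x=-1.448: |R|=0.18420 <1
  x=-3.067: |R|=1.08378 >1
  x=-2.950: |R|=1.02910 >1
So |R|<1 on (-2.8889, 0).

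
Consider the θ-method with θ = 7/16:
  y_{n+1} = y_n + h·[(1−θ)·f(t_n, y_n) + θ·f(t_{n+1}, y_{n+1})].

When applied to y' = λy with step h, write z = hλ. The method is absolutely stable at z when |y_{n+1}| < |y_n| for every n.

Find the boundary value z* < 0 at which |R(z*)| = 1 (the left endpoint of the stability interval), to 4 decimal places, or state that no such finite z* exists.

left endpoint -16.0000.

Test eqn y'=λy, z=hλ:
  y_{n+1} = y_n + z·[9/16·y_n + 7/16·y_{n+1}] ⇒ (1 − 7/16z)y_{n+1} = (1 + 9/16z)y_n
  R(z) = (1 + 9/16z)/(1 − 7/16z).

Find x<0 with |R(x)|<1.
x=-1.7: |R|=0.0251
R=−1: 1+9/16x = −1+7/16x ⇒ -1/8x=2 ⇒ x=2/(-1/8)=-16.0000
Confirm numerically:
  x=-13.176: |R|=0.94782 <1
  x=-12.828: |R|=0.94004 <1
  x=-10.545: |R|=0.87853 <1
  x=-9.008: |R|=0.82311 <1
  x=-16.399: |R|=1.00610 >1
  x=-16.280: |R|=1.00431 >1
Stable set (-16.0000, 0).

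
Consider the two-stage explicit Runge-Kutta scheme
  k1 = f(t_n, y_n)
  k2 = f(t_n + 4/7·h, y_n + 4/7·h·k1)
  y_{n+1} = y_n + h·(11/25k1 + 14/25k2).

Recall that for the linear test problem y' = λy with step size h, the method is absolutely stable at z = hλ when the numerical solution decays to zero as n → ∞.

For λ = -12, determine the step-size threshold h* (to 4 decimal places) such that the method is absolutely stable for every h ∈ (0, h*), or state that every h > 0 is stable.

(-3.1250,0); λ=-12 ⇒ h* = (25/8)/12 = 0.2604.

Set f=λy, z=hλ:
  k1=λy_n ⇒ h·k1=z·y_n;  k2=λ(1+4/7z)y_n ⇒ h·k2=z(1+4/7z)y_n
  y_{n+1}/y_n = 1 + 11/25z + 14/25z(1+4/7z) = 1 + z + 8/25z²
  Hence R(z) = 1 + z + 8/25z².

Solve |R(x)|<1 on ℝ⁻.
x=-0.63: |R|=0.4970
R=1: x+8/25x²=0 ⇒ x=−25/8=-3.1250; min R=1−1/(4·8/25)=0.2188>−1
Confirm numerically:
  x=-2.360: |R|=0.42227 <1
  x=-1.805: |R|=0.23757 <1
  x=-1.433: |R|=0.22412 <1
  x=-3.590: |R|=1.53419 >1
  x=-3.554: |R|=1.48789 >1
  x=-3.250: |R|=1.13000 >1
Interval (-3.1250, 0).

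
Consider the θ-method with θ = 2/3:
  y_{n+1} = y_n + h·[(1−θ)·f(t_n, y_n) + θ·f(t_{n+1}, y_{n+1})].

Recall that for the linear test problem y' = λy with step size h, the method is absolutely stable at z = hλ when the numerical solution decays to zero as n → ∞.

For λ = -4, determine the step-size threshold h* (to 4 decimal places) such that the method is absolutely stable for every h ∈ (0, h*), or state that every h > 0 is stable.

unbounded; (−∞, 0). Any h>0 works for λ=-4.

On y'=λy, z=hλ:
  y_{n+1} = y_n + z·[1/3·y_n + 2/3·y_{n+1}] ⇒ (1 − 2/3z)y_{n+1} = (1 + 1/3z)y_n
  ⇒ R(z) = (1 + 1/3z)/(1 − 2/3z).

Find x<0 with |R(x)|<1.
x=-1.04: |R|=0.3858
x=-2: |R|=0.1429
x=-10: |R|=0.3043
x=-100: |R|=0.4778
θ=2/3≥1/2 ⇒ |1+1/3x|<|1−2/3x| ∀x<0 ⇒ unbounded interval.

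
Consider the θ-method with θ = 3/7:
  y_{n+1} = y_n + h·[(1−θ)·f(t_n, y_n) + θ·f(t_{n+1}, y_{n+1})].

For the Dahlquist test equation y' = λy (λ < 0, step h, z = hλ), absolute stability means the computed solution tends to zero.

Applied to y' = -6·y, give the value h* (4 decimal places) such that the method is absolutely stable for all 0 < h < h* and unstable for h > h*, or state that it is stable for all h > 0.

(-14.0000,0); λ=-6 ⇒ h* = (14)/6 = 2.3333.

Set f=λy, z=hλ:
  y_{n+1} = y_n + z·[4/7·y_n + 3/7·y_{n+1}] ⇒ (1 − 3/7z)y_{n+1} = (1 + 4/7z)y_n
  R(z) = (1 + 4/7z)/(1 − 3/7z).

Solve |R(x)|<1 on ℝ⁻.
x=-1.16: |R|=0.2252
R=−1: 1+4/7x = −1+3/7x ⇒ -1/7x=2 ⇒ x=2/(-1/7)=-14.0000
Confirm numerically:
  x=-13.307: |R|=0.98523 <1
  x=-12.933: |R|=0.97670 <1
  x=-12.636: |R|=0.96963 <1
  x=-10.940: |R|=0.92315 <1
  x=-14.482: |R|=1.00955 >1
  x=-14.284: |R|=1.00570 >1
  x=-14.263: |R|=1.00528 >1
Stable set (-14.0000, 0).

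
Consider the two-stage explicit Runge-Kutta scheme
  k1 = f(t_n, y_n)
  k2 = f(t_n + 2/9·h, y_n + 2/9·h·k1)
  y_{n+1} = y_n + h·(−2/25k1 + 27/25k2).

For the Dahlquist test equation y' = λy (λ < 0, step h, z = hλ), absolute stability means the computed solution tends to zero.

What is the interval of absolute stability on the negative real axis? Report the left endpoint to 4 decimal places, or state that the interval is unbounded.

Test eqn y'=λy, z=hλ:
  k1=λy_n ⇒ h·k1=z·y_n;  k2=λ(1+2/9z)y_n ⇒ h·k2=z(1+2/9z)y_n
  y_{n+1}/y_n = 1 − 2/25z + 27/25z(1+2/9z) = 1 + z + 6/25z²
  Hence R(z) = 1 + z + 6/25z².

Boundary: |R(x)|=1, x<0.
x=-0.47: |R|=0.5830
R=1: x+6/25x²=0 ⇒ x=−25/6=-4.1667; min R=1−1/(4·6/25)=-0.0417>−1
Confirm numerically:
  x=-3.339: |R|=0.33674 <1
  x=-2.723: |R|=0.05653 <1
  x=-2.556: |R|=0.01195 <1
  x=-2.119: |R|=0.04136 <1
  x=-4.735: |R|=1.64585 >1
  x=-4.569: |R|=1.44118 >1
  x=-4.393: |R|=1.23863 >1
So |R|<1 on (-4.1667, 0).

z∈(-4.1667,0).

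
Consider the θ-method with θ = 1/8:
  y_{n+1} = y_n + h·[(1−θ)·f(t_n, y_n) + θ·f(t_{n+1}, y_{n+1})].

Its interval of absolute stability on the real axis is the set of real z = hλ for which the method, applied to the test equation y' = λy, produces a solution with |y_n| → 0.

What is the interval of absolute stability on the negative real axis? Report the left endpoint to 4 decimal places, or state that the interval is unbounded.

z∈(-2.6667,0).

Set f=λy, z=hλ:
  y_{n+1} = y_n + z·[7/8·y_n + 1/8·y_{n+1}] ⇒ (1 − 1/8z)y_{n+1} = (1 + 7/8z)y_n
  ⇒ R(z) = (1 + 7/8z)/(1 − 1/8z).

Need |R(x)|<1, x<0.
x=-1.12: |R|=0.0175
R=−1: 1+7/8x = −1+1/8x ⇒ -3/4x=2 ⇒ x=2/(-3/4)=-2.6667
Confirm numerically:
  x=-2.626: |R|=0.97704 <1
  x=-1.920: |R|=0.54839 <1
  x=-1.774: |R|=0.45202 <1
  x=-1.279: |R|=0.10271 <1
  x=-3.114: |R|=1.24150 >1
  x=-3.058: |R|=1.21233 >1
  x=-3.006: |R|=1.18499 >1
So |R|<1 on (-2.6667, 0).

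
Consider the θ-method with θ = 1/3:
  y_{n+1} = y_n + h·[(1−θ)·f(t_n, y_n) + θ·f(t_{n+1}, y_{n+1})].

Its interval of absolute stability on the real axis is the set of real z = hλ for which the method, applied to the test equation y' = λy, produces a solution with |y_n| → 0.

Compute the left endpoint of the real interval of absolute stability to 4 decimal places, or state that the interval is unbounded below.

z* = -6.0000.

Test eqn y'=λy, z=hλ:
  y_{n+1} = y_n + z·[2/3·y_n + 1/3·y_{n+1}] ⇒ (1 − 1/3z)y_{n+1} = (1 + 2/3z)y_n
  so R(z) = (1 + 2/3z)/(1 − 1/3z).

Boundary: |R(x)|=1, x<0.
x=-1.43: |R|=0.0316
R=−1: 1+2/3x = −1+1/3x ⇒ -1/3x=2 ⇒ x=2/(-1/3)=-6.0000
Confirm numerically:
  x=-5.367: |R|=0.92435 <1
  x=-3.662: |R|=0.64905 <1
  x=-3.446: |R|=0.60379 <1
  x=-6.477: |R|=1.05033 >1
  x=-6.462: |R|=1.04883 >1
  x=-6.432: |R|=1.04580 >1
Interval (-6.0000, 0).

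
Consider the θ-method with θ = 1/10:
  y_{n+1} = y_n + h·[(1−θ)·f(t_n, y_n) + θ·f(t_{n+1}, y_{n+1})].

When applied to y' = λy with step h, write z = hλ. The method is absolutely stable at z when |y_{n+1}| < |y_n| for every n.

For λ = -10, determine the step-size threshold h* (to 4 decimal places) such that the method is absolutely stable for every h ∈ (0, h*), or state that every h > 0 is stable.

(-2.5000,0); λ=-10 ⇒ h* = (5/2)/10 = 0.2500.

Set f=λy, z=hλ:
  y_{n+1} = y_n + z·[9/10·y_n + 1/10·y_{n+1}] ⇒ (1 − 1/10z)y_{n+1} = (1 + 9/10z)y_n
  R(z) = (1 + 9/10z)/(1 − 1/10z).

Boundary: |R(x)|=1, x<0.
x=-1.74: |R|=0.4821
R=−1: 1+9/10x = −1+1/10x ⇒ -4/5x=2 ⇒ x=2/(-4/5)=-2.5000
Confirm numerically:
  x=-2.363: |R|=0.91135 <1
  x=-1.683: |R|=0.44055 <1
  x=-1.556: |R|=0.34649 <1
  x=-2.855: |R|=1.22093 >1
  x=-2.704: |R|=1.12846 >1
Interval (-2.5000, 0).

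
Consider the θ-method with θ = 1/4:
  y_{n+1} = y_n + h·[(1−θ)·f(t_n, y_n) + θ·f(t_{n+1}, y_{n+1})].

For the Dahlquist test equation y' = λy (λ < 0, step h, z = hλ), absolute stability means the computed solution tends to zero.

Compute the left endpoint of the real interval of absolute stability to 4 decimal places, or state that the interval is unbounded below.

left endpoint -4.0000.

Test eqn y'=λy, z=hλ:
  y_{n+1} = y_n + z·[3/4·y_n + 1/4·y_{n+1}] ⇒ (1 − 1/4z)y_{n+1} = (1 + 3/4z)y_n
  R(z) = (1 + 3/4z)/(1 − 1/4z).

Solve |R(x)|<1 on ℝ⁻.
x=-1.8: |R|=0.2414
R=−1: 1+3/4x = −1+1/4x ⇒ -1/2x=2 ⇒ x=2/(-1/2)=-4.0000
Confirm numerically:
  x=-3.832: |R|=0.95710 <1
  x=-3.014: |R|=0.71885 <1
  x=-2.812: |R|=0.65120 <1
  x=-1.751: |R|=0.21788 <1
  x=-4.484: |R|=1.11410 >1
  x=-4.432: |R|=1.10247 >1
Interval (-4.0000, 0).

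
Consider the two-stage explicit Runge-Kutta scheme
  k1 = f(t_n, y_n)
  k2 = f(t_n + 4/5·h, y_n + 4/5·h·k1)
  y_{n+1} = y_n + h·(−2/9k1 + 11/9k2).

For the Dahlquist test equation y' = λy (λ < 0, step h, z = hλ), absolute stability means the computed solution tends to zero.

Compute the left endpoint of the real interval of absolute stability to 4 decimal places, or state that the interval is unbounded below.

On y'=λy, z=hλ:
  k1=λy_n ⇒ h·k1=z·y_n;  k2=λ(1+4/5z)y_n ⇒ h·k2=z(1+4/5z)y_n
  y_{n+1}/y_n = 1 − 2/9z + 11/9z(1+4/5z) = 1 + z + 44/45z²
  so R(z) = 1 + z + 44/45z².

Solve |R(x)|<1 on ℝ⁻.
x=-1.07: |R|=1.0495
R=1: x+44/45x²=0 ⇒ x=−45/44=-1.0227; min R=1−1/(4·44/45)=0.7443>−1
Confirm numerically:
  x=-0.975: |R|=0.95450 <1
  x=-0.948: |R|=0.93073 <1
  x=-0.929: |R|=0.91486 <1
  x=-0.813: |R|=0.83328 <1
  x=-1.465: |R|=1.63353 >1
  x=-1.182: |R|=1.18408 >1
So |R|<1 on (-1.0227, 0).

z* = -1.0227.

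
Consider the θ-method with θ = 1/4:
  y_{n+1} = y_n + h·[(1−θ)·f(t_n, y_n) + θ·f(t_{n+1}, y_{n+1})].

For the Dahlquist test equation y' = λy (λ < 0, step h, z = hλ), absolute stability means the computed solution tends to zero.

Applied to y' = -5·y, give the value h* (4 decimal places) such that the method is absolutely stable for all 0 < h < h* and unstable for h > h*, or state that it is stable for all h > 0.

(-4.0000,0); λ=-5 ⇒ h* = (4)/5 = 0.8000.

On y'=λy, z=hλ:
  y_{n+1} = y_n + z·[3/4·y_n + 1/4·y_{n+1}] ⇒ (1 − 1/4z)y_{n+1} = (1 + 3/4z)y_n
  ⇒ R(z) = (1 + 3/4z)/(1 − 1/4z).

Solve |R(x)|<1 on ℝ⁻.
x=-1.3: |R|=0.0189
R=−1: 1+3/4x = −1+1/4x ⇒ -1/2x=2 ⇒ x=2/(-1/2)=-4.0000
Confirm numerically:
  x=-3.964: |R|=0.99096 <1
  x=-3.285: |R|=0.80371 <1
  x=-3.103: |R|=0.74743 <1
  x=-1.873: |R|=0.27567 <1
  x=-4.554: |R|=1.12953 >1
  x=-4.465: |R|=1.10986 >1
  x=-4.343: |R|=1.08222 >1
So |R|<1 on (-4.0000, 0).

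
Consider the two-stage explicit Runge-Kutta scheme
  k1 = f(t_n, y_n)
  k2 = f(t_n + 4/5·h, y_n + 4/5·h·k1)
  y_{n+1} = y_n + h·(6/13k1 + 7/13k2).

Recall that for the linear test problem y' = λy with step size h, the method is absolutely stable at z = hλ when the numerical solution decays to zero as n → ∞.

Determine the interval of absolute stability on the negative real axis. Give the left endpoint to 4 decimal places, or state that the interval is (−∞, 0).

z∈(-2.3214,0).

With y'=λy (z=hλ):
  k1=λy_n ⇒ h·k1=z·y_n;  k2=λ(1+4/5z)y_n ⇒ h·k2=z(1+4/5z)y_n
  y_{n+1}/y_n = 1 + 6/13z + 7/13z(1+4/5z) = 1 + z + 28/65z²
  ⇒ R(z) = 1 + z + 28/65z².

Find x<0 with |R(x)|<1.
x=-0.48: |R|=0.6192
R=1: x+28/65x²=0 ⇒ x=−65/28=-2.3214; min R=1−1/(4·28/65)=0.4196>−1
Confirm numerically:
  x=-2.157: |R|=0.84722 <1
  x=-1.736: |R|=0.56221 <1
  x=-1.258: |R|=0.42372 <1
  x=-1.009: |R|=0.42956 <1
  x=-2.818: |R|=1.60279 >1
  x=-2.762: |R|=1.52419 >1
  x=-2.384: |R|=1.06426 >1
Interval (-2.3214, 0).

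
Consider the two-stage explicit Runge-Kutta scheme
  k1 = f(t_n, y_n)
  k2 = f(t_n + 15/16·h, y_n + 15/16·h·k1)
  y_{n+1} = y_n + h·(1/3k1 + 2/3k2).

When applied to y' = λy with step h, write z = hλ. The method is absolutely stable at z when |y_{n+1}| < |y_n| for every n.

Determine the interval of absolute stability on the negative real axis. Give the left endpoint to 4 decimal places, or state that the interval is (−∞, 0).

On y'=λy, z=hλ:
  k1=λy_n ⇒ h·k1=z·y_n;  k2=λ(1+15/16z)y_n ⇒ h·k2=z(1+15/16z)y_n
  y_{n+1}/y_n = 1 + 1/3z + 2/3z(1+15/16z) = 1 + z + 5/8z²
  ⇒ R(z) = 1 + z + 5/8z².

Need |R(x)|<1, x<0.
x=-0.73: |R|=0.6031
R=1: x+5/8x²=0 ⇒ x=−8/5=-1.6000; min R=1−1/(4·5/8)=0.6000>−1
Confirm numerically:
  x=-1.308: |R|=0.76129 <1
  x=-1.253: |R|=0.72826 <1
  x=-0.723: |R|=0.60371 <1
  x=-0.644: |R|=0.61521 <1
  x=-2.167: |R|=1.76793 >1
  x=-1.871: |R|=1.31690 >1
Stable set (-1.6000, 0).

(-1.6000, 0).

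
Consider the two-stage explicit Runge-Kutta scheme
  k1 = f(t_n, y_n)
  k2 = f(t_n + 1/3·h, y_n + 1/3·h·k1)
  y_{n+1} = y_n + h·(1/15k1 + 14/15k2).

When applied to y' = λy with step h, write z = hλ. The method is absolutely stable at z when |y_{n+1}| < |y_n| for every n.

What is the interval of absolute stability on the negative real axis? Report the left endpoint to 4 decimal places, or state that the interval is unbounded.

Set f=λy, z=hλ:
  k1=λy_n ⇒ h·k1=z·y_n;  k2=λ(1+1/3z)y_n ⇒ h·k2=z(1+1/3z)y_n
  y_{n+1}/y_n = 1 + 1/15z + 14/15z(1+1/3z) = 1 + z + 14/45z²
  R(z) = 1 + z + 14/45z².

Need |R(x)|<1, x<0.
x=-0.6: |R|=0.5120
R=1: x+14/45x²=0 ⇒ x=−45/14=-3.2143; min R=1−1/(4·14/45)=0.1964>−1
Confirm numerically:
  x=-2.695: |R|=0.56461 <1
  x=-1.811: |R|=0.20936 <1
  x=-1.719: |R|=0.20032 <1
  x=-3.304: |R|=1.09222 >1
  x=-3.278: |R|=1.06498 >1
Interval (-3.2143, 0).

(-3.2143, 0).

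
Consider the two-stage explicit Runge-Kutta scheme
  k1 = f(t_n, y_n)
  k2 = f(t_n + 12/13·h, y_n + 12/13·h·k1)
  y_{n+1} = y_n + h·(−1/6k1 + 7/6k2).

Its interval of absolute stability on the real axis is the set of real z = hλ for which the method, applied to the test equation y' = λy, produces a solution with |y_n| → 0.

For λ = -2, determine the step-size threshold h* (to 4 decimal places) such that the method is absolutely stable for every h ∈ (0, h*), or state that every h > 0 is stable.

(-0.9286,0); λ=-2 ⇒ h* = (13/14)/2 = 0.4643.

With y'=λy (z=hλ):
  k1=λy_n ⇒ h·k1=z·y_n;  k2=λ(1+12/13z)y_n ⇒ h·k2=z(1+12/13z)y_n
  y_{n+1}/y_n = 1 − 1/6z + 7/6z(1+12/13z) = 1 + z + 14/13z²
  ⇒ R(z) = 1 + z + 14/13z².

Boundary: |R(x)|=1, x<0.
x=-0.62: |R|=0.7940
R=1: x+14/13x²=0 ⇒ x=−13/14=-0.9286; min R=1−1/(4·14/13)=0.7679>−1
Confirm numerically:
  x=-0.907: |R|=0.97893 <1
  x=-0.672: |R|=0.81432 <1
  x=-0.603: |R|=0.78858 <1
  x=-0.399: |R|=0.77245 <1
  x=-1.379: |R|=1.66892 >1
  x=-1.047: |R|=1.13353 >1
Interval (-0.9286, 0).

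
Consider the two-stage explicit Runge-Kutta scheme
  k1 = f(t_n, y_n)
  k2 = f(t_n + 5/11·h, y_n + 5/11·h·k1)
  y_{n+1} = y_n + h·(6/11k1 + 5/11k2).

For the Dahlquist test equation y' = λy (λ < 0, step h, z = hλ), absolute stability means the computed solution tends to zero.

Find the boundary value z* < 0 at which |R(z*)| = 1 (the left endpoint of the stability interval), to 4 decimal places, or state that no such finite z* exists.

left endpoint -4.8400.

On y'=λy, z=hλ:
  k1=λy_n ⇒ h·k1=z·y_n;  k2=λ(1+5/11z)y_n ⇒ h·k2=z(1+5/11z)y_n
  y_{n+1}/y_n = 1 + 6/11z + 5/11z(1+5/11z) = 1 + z + 25/121z²
  R(z) = 1 + z + 25/121z².

Need |R(x)|<1, x<0.
x=-1.42: |R|=0.0034
R=1: x+25/121x²=0 ⇒ x=−121/25=-4.8400; min R=1−1/(4·25/121)=-0.2100>−1
Confirm numerically:
  x=-4.075: |R|=0.35591 <1
  x=-3.728: |R|=0.14348 <1
  x=-3.373: |R|=0.02235 <1
  x=-5.316: |R|=1.52281 >1
  x=-5.052: |R|=1.22129 >1
  x=-4.972: |R|=1.13560 >1
Interval (-4.8400, 0).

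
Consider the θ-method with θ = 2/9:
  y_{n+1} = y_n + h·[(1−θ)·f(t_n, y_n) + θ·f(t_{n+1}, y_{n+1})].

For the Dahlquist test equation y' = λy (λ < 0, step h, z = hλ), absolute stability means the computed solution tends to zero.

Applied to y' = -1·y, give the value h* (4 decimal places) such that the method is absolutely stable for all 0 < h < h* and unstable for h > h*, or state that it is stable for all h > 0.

(-3.6000,0); λ=-1 ⇒ h* = (18/5)/1 = 3.6000.

Set f=λy, z=hλ:
  y_{n+1} = y_n + z·[7/9·y_n + 2/9·y_{n+1}] ⇒ (1 − 2/9z)y_{n+1} = (1 + 7/9z)y_n
  Hence R(z) = (1 + 7/9z)/(1 − 2/9z).

Boundary: |R(x)|=1, x<0.
x=-0.76: |R|=0.3498
R=−1: 1+7/9x = −1+2/9x ⇒ -5/9x=2 ⇒ x=2/(-5/9)=-3.6000
Confirm numerically:
  x=-2.959: |R|=0.78516 <1
  x=-2.550: |R|=0.62766 <1
  x=-2.117: |R|=0.43970 <1
  x=-1.715: |R|=0.24175 <1
  x=-3.979: |R|=1.11175 >1
  x=-3.906: |R|=1.09101 >1
So |R|<1 on (-3.6000, 0).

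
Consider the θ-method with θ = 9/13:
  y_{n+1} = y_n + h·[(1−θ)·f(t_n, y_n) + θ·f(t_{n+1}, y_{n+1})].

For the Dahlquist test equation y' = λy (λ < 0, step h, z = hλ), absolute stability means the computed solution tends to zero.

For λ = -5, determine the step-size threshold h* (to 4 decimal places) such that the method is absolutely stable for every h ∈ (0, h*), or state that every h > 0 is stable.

Set f=λy, z=hλ:
  y_{n+1} = y_n + z·[4/13·y_n + 9/13·y_{n+1}] ⇒ (1 − 9/13z)y_{n+1} = (1 + 4/13z)y_n
  ⇒ R(z) = (1 + 4/13z)/(1 − 9/13z).

Solve |R(x)|<1 on ℝ⁻.
x=-0.65: |R|=0.5517
x=-2: |R|=0.1613
x=-10: |R|=0.2621
x=-100: |R|=0.4239
θ=9/13≥1/2 ⇒ |1+4/13x|<|1−9/13x| ∀x<0 ⇒ interval (−∞,0).

interval (−∞, 0). Any h>0 works for λ=-5.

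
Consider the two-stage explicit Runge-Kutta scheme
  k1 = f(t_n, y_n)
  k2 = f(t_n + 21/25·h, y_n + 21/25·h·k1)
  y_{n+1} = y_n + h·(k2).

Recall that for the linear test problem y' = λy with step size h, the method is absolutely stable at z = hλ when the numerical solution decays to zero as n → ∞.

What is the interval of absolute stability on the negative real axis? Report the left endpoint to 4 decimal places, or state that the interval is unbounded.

Test eqn y'=λy, z=hλ:
  k1=λy_n ⇒ h·k1=z·y_n;  k2=λ(1+21/25z)y_n ⇒ h·k2=z(1+21/25z)y_n
  y_{n+1}/y_n = 1 + z(1+21/25z) = 1 + z + 21/25z²
  so R(z) = 1 + z + 21/25z².

Boundary: |R(x)|=1, x<0.
x=-1.76: |R|=1.8420
R=1: x+21/25x²=0 ⇒ x=−25/21=-1.1905; min R=1−1/(4·21/25)=0.7024>−1
Confirm numerically:
  x=-0.927: |R|=0.79484 <1
  x=-0.796: |R|=0.73624 <1
  x=-0.685: |R|=0.70915 <1
  x=-0.678: |R|=0.70813 <1
  x=-1.311: |R|=1.13273 >1
  x=-1.234: |R|=1.04512 >1
  x=-1.223: |R|=1.03341 >1
So |R|<1 on (-1.1905, 0).

(-1.1905, 0).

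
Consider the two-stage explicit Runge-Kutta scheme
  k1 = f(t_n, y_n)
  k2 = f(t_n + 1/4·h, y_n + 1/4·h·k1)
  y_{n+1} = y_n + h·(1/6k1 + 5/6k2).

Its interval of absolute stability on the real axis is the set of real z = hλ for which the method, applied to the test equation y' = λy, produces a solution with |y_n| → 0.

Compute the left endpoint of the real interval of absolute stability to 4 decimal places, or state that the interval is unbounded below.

Test eqn y'=λy, z=hλ:
  k1=λy_n ⇒ h·k1=z·y_n;  k2=λ(1+1/4z)y_n ⇒ h·k2=z(1+1/4z)y_n
  y_{n+1}/y_n = 1 + 1/6z + 5/6z(1+1/4z) = 1 + z + 5/24z²
  Hence R(z) = 1 + z + 5/24z².

Find x<0 with |R(x)|<1.
x=-0.33: |R|=0.6927
R=1: x+5/24x²=0 ⇒ x=−24/5=-4.8000; min R=1−1/(4·5/24)=-0.2000>−1
Confirm numerically:
  x=-4.619: |R|=0.82583 <1
  x=-4.428: |R|=0.65683 <1
  x=-3.239: |R|=0.05335 <1
  x=-2.696: |R|=0.18175 <1
  x=-5.216: |R|=1.45205 >1
  x=-5.046: |R|=1.25861 >1
So |R|<1 on (-4.8000, 0).

z* = -4.8000.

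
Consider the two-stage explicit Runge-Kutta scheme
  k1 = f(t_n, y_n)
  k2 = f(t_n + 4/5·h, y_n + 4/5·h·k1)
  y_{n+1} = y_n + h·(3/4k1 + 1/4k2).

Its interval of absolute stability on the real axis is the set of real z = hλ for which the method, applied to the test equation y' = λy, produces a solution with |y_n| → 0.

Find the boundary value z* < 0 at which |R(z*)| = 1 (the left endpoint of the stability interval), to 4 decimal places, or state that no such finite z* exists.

Set f=λy, z=hλ:
  k1=λy_n ⇒ h·k1=z·y_n;  k2=λ(1+4/5z)y_n ⇒ h·k2=z(1+4/5z)y_n
  y_{n+1}/y_n = 1 + 3/4z + 1/4z(1+4/5z) = 1 + z + 1/5z²
  Hence R(z) = 1 + z + 1/5z².

Find x<0 with |R(x)|<1.
x=-1.59: |R|=0.0844
R=1: x+1/5x²=0 ⇒ x=−5=-5.0000; min R=1−1/(4·1/5)=-0.2500>−1
Confirm numerically:
  x=-4.885: |R|=0.88764 <1
  x=-4.288: |R|=0.38939 <1
  x=-3.861: |R|=0.12046 <1
  x=-2.914: |R|=0.21572 <1
  x=-5.180: |R|=1.18648 >1
  x=-5.145: |R|=1.14920 >1
  x=-5.072: |R|=1.07304 >1
So |R|<1 on (-5.0000, 0).

z* = -5.0000.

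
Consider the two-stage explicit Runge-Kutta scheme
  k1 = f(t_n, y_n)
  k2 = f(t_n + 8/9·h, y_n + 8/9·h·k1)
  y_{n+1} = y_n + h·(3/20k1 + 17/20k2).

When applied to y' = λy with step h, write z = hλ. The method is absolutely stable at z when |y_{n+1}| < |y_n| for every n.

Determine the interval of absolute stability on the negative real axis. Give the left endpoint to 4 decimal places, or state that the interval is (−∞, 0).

z∈(-1.3235,0).

Test eqn y'=λy, z=hλ:
  k1=λy_n ⇒ h·k1=z·y_n;  k2=λ(1+8/9z)y_n ⇒ h·k2=z(1+8/9z)y_n
  y_{n+1}/y_n = 1 + 3/20z + 17/20z(1+8/9z) = 1 + z + 34/45z²
  Hence R(z) = 1 + z + 34/45z².

Boundary: |R(x)|=1, x<0.
x=-1.15: |R|=0.8492
R=1: x+34/45x²=0 ⇒ x=−45/34=-1.3235; min R=1−1/(4·34/45)=0.6691>−1
Confirm numerically:
  x=-1.168: |R|=0.86275 <1
  x=-0.895: |R|=0.71022 <1
  x=-0.816: |R|=0.68709 <1
  x=-1.700: |R|=1.48356 >1
  x=-1.591: |R|=1.32152 >1
Interval (-1.3235, 0).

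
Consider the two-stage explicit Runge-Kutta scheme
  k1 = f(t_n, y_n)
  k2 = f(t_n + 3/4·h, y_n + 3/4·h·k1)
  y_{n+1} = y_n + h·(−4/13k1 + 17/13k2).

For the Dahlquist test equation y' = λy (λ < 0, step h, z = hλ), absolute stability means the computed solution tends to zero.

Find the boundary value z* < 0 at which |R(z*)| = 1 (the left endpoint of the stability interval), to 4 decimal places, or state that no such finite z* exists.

left endpoint -1.0196.

Test eqn y'=λy, z=hλ:
  k1=λy_n ⇒ h·k1=z·y_n;  k2=λ(1+3/4z)y_n ⇒ h·k2=z(1+3/4z)y_n
  y_{n+1}/y_n = 1 − 4/13z + 17/13z(1+3/4z) = 1 + z + 51/52z²
  R(z) = 1 + z + 51/52z².

Boundary: |R(x)|=1, x<0.
x=-1.35: |R|=1.4375
R=1: x+51/52x²=0 ⇒ x=−52/51=-1.0196; min R=1−1/(4·51/52)=0.7451>−1
Confirm numerically:
  x=-0.774: |R|=0.81356 <1
  x=-0.755: |R|=0.80406 <1
  x=-0.721: |R|=0.78884 <1
  x=-1.535: |R|=1.77591 >1
  x=-1.336: |R|=1.41457 >1
Stable set (-1.0196, 0).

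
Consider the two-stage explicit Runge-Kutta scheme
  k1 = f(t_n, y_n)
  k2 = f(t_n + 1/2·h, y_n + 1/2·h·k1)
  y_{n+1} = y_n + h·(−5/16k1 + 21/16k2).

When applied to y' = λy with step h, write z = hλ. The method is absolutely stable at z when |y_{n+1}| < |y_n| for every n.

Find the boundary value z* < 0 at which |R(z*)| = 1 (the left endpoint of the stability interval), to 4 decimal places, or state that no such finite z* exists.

With y'=λy (z=hλ):
  k1=λy_n ⇒ h·k1=z·y_n;  k2=λ(1+1/2z)y_n ⇒ h·k2=z(1+1/2z)y_n
  y_{n+1}/y_n = 1 − 5/16z + 21/16z(1+1/2z) = 1 + z + 21/32z²
  so R(z) = 1 + z + 21/32z².

Find x<0 with |R(x)|<1.
x=-0.99: |R|=0.6532
R=1: x+21/32x²=0 ⇒ x=−32/21=-1.5238; min R=1−1/(4·21/32)=0.6190>−1
Confirm numerically:
  x=-0.842: |R|=0.62326 <1
  x=-0.755: |R|=0.61908 <1
  x=-0.734: |R|=0.61956 <1
  x=-0.619: |R|=0.63245 <1
  x=-1.905: |R|=1.47655 >1
  x=-1.845: |R|=1.38889 >1
  x=-1.766: |R|=1.28068 >1
Stable set (-1.5238, 0).

z* = -1.5238.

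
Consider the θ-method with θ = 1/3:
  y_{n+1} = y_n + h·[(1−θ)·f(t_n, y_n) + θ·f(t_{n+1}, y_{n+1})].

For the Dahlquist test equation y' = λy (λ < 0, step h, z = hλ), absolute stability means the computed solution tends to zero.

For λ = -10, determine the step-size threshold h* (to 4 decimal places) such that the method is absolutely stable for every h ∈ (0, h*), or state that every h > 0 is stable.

(-6.0000,0); λ=-10 ⇒ h* = (6)/10 = 0.6000.

With y'=λy (z=hλ):
  y_{n+1} = y_n + z·[2/3·y_n + 1/3·y_{n+1}] ⇒ (1 − 1/3z)y_{n+1} = (1 + 2/3z)y_n
  ⇒ R(z) = (1 + 2/3z)/(1 − 1/3z).

Boundary: |R(x)|=1, x<0.
x=-0.35: |R|=0.6866
R=−1: 1+2/3x = −1+1/3x ⇒ -1/3x=2 ⇒ x=2/(-1/3)=-6.0000
Confirm numerically:
  x=-4.799: |R|=0.84601 <1
  x=-3.411: |R|=0.59616 <1
  x=-3.107: |R|=0.52628 <1
  x=-6.411: |R|=1.04367 >1
  x=-6.356: |R|=1.03805 >1
So |R|<1 on (-6.0000, 0).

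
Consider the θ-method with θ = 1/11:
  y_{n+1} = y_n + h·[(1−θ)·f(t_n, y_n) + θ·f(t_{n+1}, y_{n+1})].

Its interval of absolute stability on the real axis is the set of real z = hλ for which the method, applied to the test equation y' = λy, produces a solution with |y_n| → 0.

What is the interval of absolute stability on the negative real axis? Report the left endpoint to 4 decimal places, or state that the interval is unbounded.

Set f=λy, z=hλ:
  y_{n+1} = y_n + z·[10/11·y_n + 1/11·y_{n+1}] ⇒ (1 − 1/11z)y_{n+1} = (1 + 10/11z)y_n
  Hence R(z) = (1 + 10/11z)/(1 − 1/11z).

Need |R(x)|<1, x<0.
x=-1.74: |R|=0.5024
R=−1: 1+10/11x = −1+1/11x ⇒ -9/11x=2 ⇒ x=2/(-9/11)=-2.4444
Confirm numerically:
  x=-2.137: |R|=0.78937 <1
  x=-1.824: |R|=0.56457 <1
  x=-1.626: |R|=0.41660 <1
  x=-1.524: |R|=0.33855 <1
  x=-2.884: |R|=1.28493 >1
  x=-2.701: |R|=1.16853 >1
  x=-2.538: |R|=1.06220 >1
So |R|<1 on (-2.4444, 0).

(-2.4444, 0).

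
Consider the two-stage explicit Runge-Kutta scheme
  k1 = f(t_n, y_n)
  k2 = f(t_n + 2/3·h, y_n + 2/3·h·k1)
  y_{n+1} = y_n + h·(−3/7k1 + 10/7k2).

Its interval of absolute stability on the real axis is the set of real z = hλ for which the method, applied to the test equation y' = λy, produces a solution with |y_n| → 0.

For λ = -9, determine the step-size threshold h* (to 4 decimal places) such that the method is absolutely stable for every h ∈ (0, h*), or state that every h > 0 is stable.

Set f=λy, z=hλ:
  k1=λy_n ⇒ h·k1=z·y_n;  k2=λ(1+2/3z)y_n ⇒ h·k2=z(1+2/3z)y_n
  y_{n+1}/y_n = 1 − 3/7z + 10/7z(1+2/3z) = 1 + z + 20/21z²
  so R(z) = 1 + z + 20/21z².

Need |R(x)|<1, x<0.
x=-1.42: |R|=1.5004
R=1: x+20/21x²=0 ⇒ x=−21/20=-1.0500; min R=1−1/(4·20/21)=0.7375>−1
Confirm numerically:
  x=-0.797: |R|=0.80796 <1
  x=-0.566: |R|=0.73910 <1
  x=-0.541: |R|=0.73774 <1
  x=-1.373: |R|=1.42236 >1
  x=-1.084: |R|=1.03510 >1
Stable set (-1.0500, 0).

(-1.0500,0); λ=-9 ⇒ h* = (21/20)/9 = 0.1167.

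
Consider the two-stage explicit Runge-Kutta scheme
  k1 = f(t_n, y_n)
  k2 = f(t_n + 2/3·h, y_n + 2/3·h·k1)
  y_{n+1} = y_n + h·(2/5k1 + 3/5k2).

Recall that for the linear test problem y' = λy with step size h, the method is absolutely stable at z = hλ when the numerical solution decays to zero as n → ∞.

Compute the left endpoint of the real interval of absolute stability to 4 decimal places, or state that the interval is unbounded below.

left endpoint -2.5000.

On y'=λy, z=hλ:
  k1=λy_n ⇒ h·k1=z·y_n;  k2=λ(1+2/3z)y_n ⇒ h·k2=z(1+2/3z)y_n
  y_{n+1}/y_n = 1 + 2/5z + 3/5z(1+2/3z) = 1 + z + 2/5z²
  R(z) = 1 + z + 2/5z².

Solve |R(x)|<1 on ℝ⁻.
x=-1.04: |R|=0.3926
R=1: x+2/5x²=0 ⇒ x=−5/2=-2.5000; min R=1−1/(4·2/5)=0.3750>−1
Confirm numerically:
  x=-2.196: |R|=0.73297 <1
  x=-1.990: |R|=0.59404 <1
  x=-1.219: |R|=0.37538 <1
  x=-3.015: |R|=1.62109 >1
  x=-2.899: |R|=1.46268 >1
  x=-2.860: |R|=1.41184 >1
Interval (-2.5000, 0).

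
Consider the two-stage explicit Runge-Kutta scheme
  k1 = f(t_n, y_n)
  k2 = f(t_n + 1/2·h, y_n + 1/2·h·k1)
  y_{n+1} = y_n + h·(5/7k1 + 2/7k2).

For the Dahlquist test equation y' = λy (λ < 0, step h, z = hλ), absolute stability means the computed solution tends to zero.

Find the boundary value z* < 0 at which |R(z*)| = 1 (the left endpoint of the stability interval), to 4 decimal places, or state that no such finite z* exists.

Set f=λy, z=hλ:
  k1=λy_n ⇒ h·k1=z·y_n;  k2=λ(1+1/2z)y_n ⇒ h·k2=z(1+1/2z)y_n
  y_{n+1}/y_n = 1 + 5/7z + 2/7z(1+1/2z) = 1 + z + 1/7z²
  ⇒ R(z) = 1 + z + 1/7z².

Find x<0 with |R(x)|<1.
x=-0.55: |R|=0.4932
R=1: x+1/7x²=0 ⇒ x=−7=-7.0000; min R=1−1/(4·1/7)=-0.7500>−1
Confirm numerically:
  x=-6.401: |R|=0.45226 <1
  x=-5.977: |R|=0.12650 <1
  x=-3.755: |R|=0.74071 <1
  x=-7.463: |R|=1.49362 >1
  x=-7.436: |R|=1.46316 >1
Interval (-7.0000, 0).

left endpoint -7.0000.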